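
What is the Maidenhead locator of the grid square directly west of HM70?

HM60

Longitude square 7; −1 → 6.
The latitude characters are unchanged.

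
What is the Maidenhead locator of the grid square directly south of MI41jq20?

MI41jp29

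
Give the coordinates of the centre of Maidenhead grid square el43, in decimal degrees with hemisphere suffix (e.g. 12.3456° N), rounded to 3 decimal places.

23.500° N, 91.000° W

Field E=4, L=11: +4·20° lon, +11·10° lat → SW at lon -100°, lat 20°.
Square 4, 3: +4·2° lon, +3·1° lat → SW at lon -92°, lat 23°.
Cell spans 2° lon × 1° lat. Centre is SW corner plus half of each.
latitude 23.500° N, longitude 91.000° W.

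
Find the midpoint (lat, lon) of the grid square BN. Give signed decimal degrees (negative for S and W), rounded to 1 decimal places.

Field B=1, N=13: +1·20° lon, +13·10° lat → SW at lon -160°, lat 40°.
Cell spans 20° lon × 10° lat. Centre is SW corner plus half of each.
latitude 45.0, longitude -150.0.

45.0, -150.0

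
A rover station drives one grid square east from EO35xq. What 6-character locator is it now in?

Longitude subsquare x = 23; +1 → 24, wraps to 0 = a, carry into square.
Longitude square 3; +1 → 4.
The latitude characters are unchanged.

EO45aq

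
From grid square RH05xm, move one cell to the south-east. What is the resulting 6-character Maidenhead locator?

RH15al

Longitude subsquare x = 23; +1 → 24, wraps to 0 = a, carry into square.
Longitude square 0; +1 → 1.
Latitude subsquare m = 12; −1 → 11 = l.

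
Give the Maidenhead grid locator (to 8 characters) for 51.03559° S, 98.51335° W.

ED08rx81

Add 180° to longitude and 90° to latitude: 81.48665, 38.96441.
Field: lon ⌊81.48665/20⌋ = 4 → E; lat ⌊38.96441/10⌋ = 3 → D.
Square: lon ⌊1.48665/2⌋ = 0; lat ⌊8.96441/1⌋ = 8.
Subsquare: lon ⌊1.48665/0.0833333⌋ = 17 → r; lat ⌊0.96441/0.0416667⌋ = 23 → x.
Extended square: lon ⌊0.06998/0.00833333⌋ = 8; lat ⌊0.00608/0.00416667⌋ = 1.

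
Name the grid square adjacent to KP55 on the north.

Latitude square 5; +1 → 6.
The longitude characters are unchanged.

KP56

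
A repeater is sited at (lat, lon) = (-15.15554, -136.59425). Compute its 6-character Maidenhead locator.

CH14qu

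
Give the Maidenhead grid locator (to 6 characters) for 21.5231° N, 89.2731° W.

EL51im

Shift to the Maidenhead origin (180°W, 90°S): lon 90.7269, lat 111.5231.
Field: lon ⌊90.7269/20⌋ = 4 → E; lat ⌊111.5231/10⌋ = 11 → L.
Square: lon ⌊10.7269/2⌋ = 5; lat ⌊1.5231/1⌋ = 1.
Subsquare: lon ⌊0.7269/0.0833333⌋ = 8 → i; lat ⌊0.5231/0.0416667⌋ = 12 → m.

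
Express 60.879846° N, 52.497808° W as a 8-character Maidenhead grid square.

Offset from 180°W / 90°S: lon 127.50219°, lat 150.87985°.
Field: 127.50219/20 → 6 → G, 150.87985/10 → 15 → P; chars GP.
Square: 7.50219/2 → 3, 0.87985/1 → 0; chars 30.
Subsquare: 1.50219/0.0833333 → 18 → s, 0.87985/0.0416667 → 21 → v; chars sv.
Extended square: 0.00219/0.00833333 → 0, 0.00485/0.00416667 → 1; chars 01.

GP30sv01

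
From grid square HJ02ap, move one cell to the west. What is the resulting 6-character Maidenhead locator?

GJ92xp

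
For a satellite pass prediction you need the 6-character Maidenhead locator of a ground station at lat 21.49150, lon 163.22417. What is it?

Add 180° to longitude and 90° to latitude: 343.2242, 111.4915.
Field (20°×10°, letters A–R): lon ⌊343.2242/20⌋ = 17 → R; lat ⌊111.4915/10⌋ = 11 → L.
Square (2°×1°, digits 0–9): lon ⌊3.2242/2⌋ = 1; lat ⌊1.4915/1⌋ = 1.
Subsquare (5′×2.5′, letters a–x): lon ⌊1.2242/0.0833333⌋ = 14 → o; lat ⌊0.4915/0.0416667⌋ = 11 → l.

RL11ol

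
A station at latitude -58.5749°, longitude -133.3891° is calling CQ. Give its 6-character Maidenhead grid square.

Add 180° to longitude and 90° to latitude: 46.6109, 31.4251.
Field: lon ⌊46.6109/20⌋ = 2 → C; lat ⌊31.4251/10⌋ = 3 → D.
Square: lon ⌊6.6109/2⌋ = 3; lat ⌊1.4251/1⌋ = 1.
Subsquare: lon ⌊0.6109/0.0833333⌋ = 7 → h; lat ⌊0.4251/0.0416667⌋ = 10 → k.

CD31hk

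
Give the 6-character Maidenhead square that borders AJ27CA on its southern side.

AJ26cx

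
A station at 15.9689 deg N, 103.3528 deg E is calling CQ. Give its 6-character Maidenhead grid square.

OK15qx

Offset from 180°W / 90°S: lon 283.3528°, lat 105.9689°.
Field: lon ⌊283.3528/20⌋ = 14 → O; lat ⌊105.9689/10⌋ = 10 → K.
Square: lon ⌊3.3528/2⌋ = 1; lat ⌊5.9689/1⌋ = 5.
Subsquare: lon ⌊1.3528/0.0833333⌋ = 16 → q; lat ⌊0.9689/0.0416667⌋ = 23 → x.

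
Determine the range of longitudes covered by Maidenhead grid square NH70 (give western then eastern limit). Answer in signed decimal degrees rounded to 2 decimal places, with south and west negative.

Field N=13, H=7: +13·20° lon, +7·10° lat → SW at lon 80°, lat -20°.
Square 7, 0: +7·2° lon, +0·1° lat → SW at lon 94°, lat -20°.
Cell spans 2° lon × 1° lat.
west 94.00, east 96.00.

94.00, 96.00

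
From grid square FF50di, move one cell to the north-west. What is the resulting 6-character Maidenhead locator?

Longitude subsquare d = 3; −1 → 2 = c.
Latitude subsquare i = 8; +1 → 9 = j.

FF50cj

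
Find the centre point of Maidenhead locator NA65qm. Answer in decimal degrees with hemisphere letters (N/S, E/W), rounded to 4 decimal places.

Field N=13, A=0: +13·20° lon, +0·10° lat → SW at lon 80°, lat -90°.
Square 6, 5: +6·2° lon, +5·1° lat → SW at lon 92°, lat -85°.
Subsquare q=16, m=12: +16·0.0833333° lon, +12·0.0416667° lat → SW at lon 93.3333°, lat -84.5°.
Cell spans 0.0833333° lon × 0.0416667° lat. Centre is SW corner plus half of each.
latitude 84.4792° S, longitude 93.3750° E.

84.4792° S, 93.3750° E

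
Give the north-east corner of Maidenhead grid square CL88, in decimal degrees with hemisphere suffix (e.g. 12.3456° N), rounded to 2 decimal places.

29.00° N, 122.00° W

Field C=2, L=11: +2·20° lon, +11·10° lat → SW at lon -140°, lat 20°.
Square 8, 8: +8·2° lon, +8·1° lat → SW at lon -124°, lat 28°.
Cell spans 2° lon × 1° lat. NE corner is SW corner plus one full cell.
latitude 29.00° N, longitude 122.00° W.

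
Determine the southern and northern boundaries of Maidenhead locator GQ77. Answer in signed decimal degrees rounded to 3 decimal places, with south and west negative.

Field G=6, Q=16: +6·20° lon, +16·10° lat → SW at lon -60°, lat 70°.
Square 7, 7: +7·2° lon, +7·1° lat → SW at lon -46°, lat 77°.
Cell spans 2° lon × 1° lat.
south 77.000, north 78.000.

77.000, 78.000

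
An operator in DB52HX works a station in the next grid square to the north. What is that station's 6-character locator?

Latitude subsquare x = 23; +1 → 24, wraps to 0 = a, carry into square.
Latitude square 2; +1 → 3.
The longitude characters are unchanged.

DB53ha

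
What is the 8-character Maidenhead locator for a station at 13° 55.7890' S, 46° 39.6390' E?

LH36hb96

Add 180° to longitude and 90° to latitude: 226.66065, 76.07018.
Field: lon ⌊226.66065/20⌋ = 11 → L; lat ⌊76.07018/10⌋ = 7 → H.
Square: lon ⌊6.66065/2⌋ = 3; lat ⌊6.07018/1⌋ = 6.
Subsquare: lon ⌊0.66065/0.0833333⌋ = 7 → h; lat ⌊0.07018/0.0416667⌋ = 1 → b.
Extended square: lon ⌊0.07732/0.00833333⌋ = 9; lat ⌊0.02852/0.00416667⌋ = 6.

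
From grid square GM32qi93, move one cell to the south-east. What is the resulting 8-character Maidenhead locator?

GM32ri02

Longitude extended square 9; +1 → 10, wraps to 0, carry into subsquare.
Longitude subsquare q = 16; +1 → 17 = r.
Latitude extended square 3; −1 → 2.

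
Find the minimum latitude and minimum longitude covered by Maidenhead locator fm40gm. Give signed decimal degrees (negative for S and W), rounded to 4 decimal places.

30.5000, -71.5000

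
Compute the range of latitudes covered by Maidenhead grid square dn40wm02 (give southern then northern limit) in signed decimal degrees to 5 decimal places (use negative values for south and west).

Field D=3, N=13: +3·20° lon, +13·10° lat → SW at lon -120°, lat 40°.
Square 4, 0: +4·2° lon, +0·1° lat → SW at lon -112°, lat 40°.
Subsquare w=22, m=12: +22·0.0833333° lon, +12·0.0416667° lat → SW at lon -110.167°, lat 40.5°.
Extended square 0, 2: +0·0.00833333° lon, +2·0.00416667° lat → SW at lon -110.167°, lat 40.5083°.
Cell spans 0.00833333° lon × 0.00416667° lat.
south 40.50833, north 40.51250.

40.50833, 40.51250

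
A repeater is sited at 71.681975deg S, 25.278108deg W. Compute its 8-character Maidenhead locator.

Offset from 180°W / 90°S: lon 154.72189°, lat 18.31803°.
Field: lon ⌊154.72189/20⌋ = 7 → H; lat ⌊18.31803/10⌋ = 1 → B.
Square: lon ⌊14.72189/2⌋ = 7; lat ⌊8.31803/1⌋ = 8.
Subsquare: lon ⌊0.72189/0.0833333⌋ = 8 → i; lat ⌊0.31803/0.0416667⌋ = 7 → h.
Extended square: lon ⌊0.05523/0.00833333⌋ = 6; lat ⌊0.02636/0.00416667⌋ = 6.

HB78ih66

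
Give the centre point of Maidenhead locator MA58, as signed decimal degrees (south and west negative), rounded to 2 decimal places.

Field M=12, A=0: +12·20° lon, +0·10° lat → SW at lon 60°, lat -90°.
Square 5, 8: +5·2° lon, +8·1° lat → SW at lon 70°, lat -82°.
Cell spans 2° lon × 1° lat. Centre is SW corner plus half of each.
latitude -81.50, longitude 71.00.

-81.50, 71.00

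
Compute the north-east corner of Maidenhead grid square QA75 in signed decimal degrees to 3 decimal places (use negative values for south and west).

-84.000, 156.000

Field Q=16, A=0: +16·20° lon, +0·10° lat → SW at lon 140°, lat -90°.
Square 7, 5: +7·2° lon, +5·1° lat → SW at lon 154°, lat -85°.
Cell spans 2° lon × 1° lat. NE corner is SW corner plus one full cell.
latitude -84.000, longitude 156.000.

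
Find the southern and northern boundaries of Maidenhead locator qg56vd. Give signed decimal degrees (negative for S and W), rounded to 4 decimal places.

-23.8750, -23.8333

Field Q=16, G=6: +16·20° lon, +6·10° lat → SW at lon 140°, lat -30°.
Square 5, 6: +5·2° lon, +6·1° lat → SW at lon 150°, lat -24°.
Subsquare v=21, d=3: +21·0.0833333° lon, +3·0.0416667° lat → SW at lon 151.75°, lat -23.875°.
Cell spans 0.0833333° lon × 0.0416667° lat.
south -23.8750, north -23.8333.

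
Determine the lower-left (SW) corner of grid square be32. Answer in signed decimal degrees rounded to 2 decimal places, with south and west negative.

-48.00, -154.00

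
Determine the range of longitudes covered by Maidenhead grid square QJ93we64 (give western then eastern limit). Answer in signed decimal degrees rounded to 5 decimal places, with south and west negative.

159.88333, 159.89167

Field Q=16, J=9: +16·20° lon, +9·10° lat → SW at lon 140°, lat 0°.
Square 9, 3: +9·2° lon, +3·1° lat → SW at lon 158°, lat 3°.
Subsquare w=22, e=4: +22·0.0833333° lon, +4·0.0416667° lat → SW at lon 159.833°, lat 3.16667°.
Extended square 6, 4: +6·0.00833333° lon, +4·0.00416667° lat → SW at lon 159.883°, lat 3.18333°.
Cell spans 0.00833333° lon × 0.00416667° lat.
west 159.88333, east 159.89167.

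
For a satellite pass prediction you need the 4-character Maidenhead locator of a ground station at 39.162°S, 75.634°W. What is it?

FF20

Shift to the Maidenhead origin (180°W, 90°S): lon 104.37, lat 50.84.
Field: 104.37/20 → 5 → F, 50.84/10 → 5 → F; chars FF.
Square: 4.37/2 → 2, 0.84/1 → 0; chars 20.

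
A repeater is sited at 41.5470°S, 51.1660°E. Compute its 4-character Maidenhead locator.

Add 180° to longitude and 90° to latitude: 231.17, 48.45.
Field: lon ⌊231.17/20⌋ = 11 → L; lat ⌊48.45/10⌋ = 4 → E.
Square: lon ⌊11.17/2⌋ = 5; lat ⌊8.45/1⌋ = 8.

LE58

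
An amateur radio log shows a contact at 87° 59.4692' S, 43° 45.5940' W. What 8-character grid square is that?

GA82ca82

Offset from 180°W / 90°S: lon 136.24010°, lat 2.00885°.
Field: lon ⌊136.24010/20⌋ = 6 → G; lat ⌊2.00885/10⌋ = 0 → A.
Square: lon ⌊16.24010/2⌋ = 8; lat ⌊2.00885/1⌋ = 2.
Subsquare: lon ⌊0.24010/0.0833333⌋ = 2 → c; lat ⌊0.00885/0.0416667⌋ = 0 → a.
Extended square: lon ⌊0.07343/0.00833333⌋ = 8; lat ⌊0.00885/0.00416667⌋ = 2.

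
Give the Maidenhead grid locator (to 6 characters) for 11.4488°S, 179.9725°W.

AH08an

Add 180° to longitude and 90° to latitude: 0.0275, 78.5512.
Field: 0.0275/20 → 0 → A, 78.5512/10 → 7 → H; chars AH.
Square: 0.0275/2 → 0, 8.5512/1 → 8; chars 08.
Subsquare: 0.0275/0.0833333 → 0 → a, 0.5512/0.0416667 → 13 → n; chars an.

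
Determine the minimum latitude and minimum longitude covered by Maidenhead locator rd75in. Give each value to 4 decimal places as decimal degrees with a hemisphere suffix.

Field R=17, D=3: +17·20° lon, +3·10° lat → SW at lon 160°, lat -60°.
Square 7, 5: +7·2° lon, +5·1° lat → SW at lon 174°, lat -55°.
Subsquare i=8, n=13: +8·0.0833333° lon, +13·0.0416667° lat → SW at lon 174.667°, lat -54.4583°.
latitude 54.4583° S, longitude 174.6667° E.

54.4583° S, 174.6667° E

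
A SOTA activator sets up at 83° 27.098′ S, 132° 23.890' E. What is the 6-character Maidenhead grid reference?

PA66en

Add 180° to longitude and 90° to latitude: 312.3982, 6.5484.
Field: 312.3982/20 → 15 → P, 6.5484/10 → 0 → A; chars PA.
Square: 12.3982/2 → 6, 6.5484/1 → 6; chars 66.
Subsquare: 0.3982/0.0833333 → 4 → e, 0.5484/0.0416667 → 13 → n; chars en.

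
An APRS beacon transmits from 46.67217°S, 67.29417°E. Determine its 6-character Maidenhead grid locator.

ME33ph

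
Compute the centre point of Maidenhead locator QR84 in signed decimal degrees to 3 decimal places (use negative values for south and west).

Field Q=16, R=17: +16·20° lon, +17·10° lat → SW at lon 140°, lat 80°.
Square 8, 4: +8·2° lon, +4·1° lat → SW at lon 156°, lat 84°.
Cell spans 2° lon × 1° lat. Centre is SW corner plus half of each.
latitude 84.500, longitude 157.000.

84.500, 157.000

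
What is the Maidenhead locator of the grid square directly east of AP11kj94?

Longitude extended square 9; +1 → 10, wraps to 0, carry into subsquare.
Longitude subsquare k = 10; +1 → 11 = l.
The latitude characters are unchanged.

AP11lj04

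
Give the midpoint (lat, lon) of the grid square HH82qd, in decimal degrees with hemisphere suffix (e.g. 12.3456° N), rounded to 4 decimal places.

Field H=7, H=7: +7·20° lon, +7·10° lat → SW at lon -40°, lat -20°.
Square 8, 2: +8·2° lon, +2·1° lat → SW at lon -24°, lat -18°.
Subsquare q=16, d=3: +16·0.0833333° lon, +3·0.0416667° lat → SW at lon -22.6667°, lat -17.875°.
Cell spans 0.0833333° lon × 0.0416667° lat. Centre is SW corner plus half of each.
latitude 17.8542° S, longitude 22.6250° W.

17.8542° S, 22.6250° W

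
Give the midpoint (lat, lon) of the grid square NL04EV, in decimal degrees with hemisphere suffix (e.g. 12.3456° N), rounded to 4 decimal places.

24.8958° N, 80.3750° E

Field N=13, L=11: +13·20° lon, +11·10° lat → SW at lon 80°, lat 20°.
Square 0, 4: +0·2° lon, +4·1° lat → SW at lon 80°, lat 24°.
Subsquare e=4, v=21: +4·0.0833333° lon, +21·0.0416667° lat → SW at lon 80.3333°, lat 24.875°.
Cell spans 0.0833333° lon × 0.0416667° lat. Centre is SW corner plus half of each.
latitude 24.8958° N, longitude 80.3750° E.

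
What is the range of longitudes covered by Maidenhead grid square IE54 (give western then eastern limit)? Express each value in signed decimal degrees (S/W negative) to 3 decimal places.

-10.000, -8.000

Field I=8, E=4: +8·20° lon, +4·10° lat → SW at lon -20°, lat -50°.
Square 5, 4: +5·2° lon, +4·1° lat → SW at lon -10°, lat -46°.
Cell spans 2° lon × 1° lat.
west -10.000, east -8.000.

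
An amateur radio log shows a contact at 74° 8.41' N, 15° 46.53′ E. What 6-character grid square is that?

JQ74vd

Offset from 180°W / 90°S: lon 195.7755°, lat 164.1402°.
Field (20°×10°, letters A–R): lon ⌊195.7755/20⌋ = 9 → J; lat ⌊164.1402/10⌋ = 16 → Q.
Square (2°×1°, digits 0–9): lon ⌊15.7755/2⌋ = 7; lat ⌊4.1402/1⌋ = 4.
Subsquare (5′×2.5′, letters a–x): lon ⌊1.7755/0.0833333⌋ = 21 → v; lat ⌊0.1402/0.0416667⌋ = 3 → d.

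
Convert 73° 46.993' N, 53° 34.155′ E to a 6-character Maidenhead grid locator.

Shift to the Maidenhead origin (180°W, 90°S): lon 233.5693, lat 163.7832.
Field: lon ⌊233.5693/20⌋ = 11 → L; lat ⌊163.7832/10⌋ = 16 → Q.
Square: lon ⌊13.5693/2⌋ = 6; lat ⌊3.7832/1⌋ = 3.
Subsquare: lon ⌊1.5693/0.0833333⌋ = 18 → s; lat ⌊0.7832/0.0416667⌋ = 18 → s.

LQ63ss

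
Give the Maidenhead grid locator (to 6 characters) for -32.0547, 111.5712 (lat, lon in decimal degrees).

OF57sw

Offset from 180°W / 90°S: lon 291.5712°, lat 57.9453°.
Field: 291.5712/20 → 14 → O, 57.9453/10 → 5 → F; chars OF.
Square: 11.5712/2 → 5, 7.9453/1 → 7; chars 57.
Subsquare: 1.5712/0.0833333 → 18 → s, 0.9453/0.0416667 → 22 → w; chars sw.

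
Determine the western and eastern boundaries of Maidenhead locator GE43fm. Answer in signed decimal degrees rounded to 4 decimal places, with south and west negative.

-51.5833, -51.5000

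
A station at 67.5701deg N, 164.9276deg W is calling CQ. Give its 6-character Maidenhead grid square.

AP77mn

Offset from 180°W / 90°S: lon 15.0724°, lat 157.5701°.
Field: 15.0724/20 → 0 → A, 157.5701/10 → 15 → P; chars AP.
Square: 15.0724/2 → 7, 7.5701/1 → 7; chars 77.
Subsquare: 1.0724/0.0833333 → 12 → m, 0.5701/0.0416667 → 13 → n; chars mn.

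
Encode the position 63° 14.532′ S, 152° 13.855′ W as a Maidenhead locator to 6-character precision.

BC36vs

Offset from 180°W / 90°S: lon 27.7691°, lat 26.7578°.
Field: lon ⌊27.7691/20⌋ = 1 → B; lat ⌊26.7578/10⌋ = 2 → C.
Square: lon ⌊7.7691/2⌋ = 3; lat ⌊6.7578/1⌋ = 6.
Subsquare: lon ⌊1.7691/0.0833333⌋ = 21 → v; lat ⌊0.7578/0.0416667⌋ = 18 → s.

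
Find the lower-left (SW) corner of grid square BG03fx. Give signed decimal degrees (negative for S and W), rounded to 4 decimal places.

-26.0417, -159.5833

Field B=1, G=6: +1·20° lon, +6·10° lat → SW at lon -160°, lat -30°.
Square 0, 3: +0·2° lon, +3·1° lat → SW at lon -160°, lat -27°.
Subsquare f=5, x=23: +5·0.0833333° lon, +23·0.0416667° lat → SW at lon -159.583°, lat -26.0417°.
latitude -26.0417, longitude -159.5833.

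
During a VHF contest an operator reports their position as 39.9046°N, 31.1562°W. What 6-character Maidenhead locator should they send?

Shift to the Maidenhead origin (180°W, 90°S): lon 148.8438, lat 129.9046.
Field (20°×10°, letters A–R): lon ⌊148.8438/20⌋ = 7 → H; lat ⌊129.9046/10⌋ = 12 → M.
Square (2°×1°, digits 0–9): lon ⌊8.8438/2⌋ = 4; lat ⌊9.9046/1⌋ = 9.
Subsquare (5′×2.5′, letters a–x): lon ⌊0.8438/0.0833333⌋ = 10 → k; lat ⌊0.9046/0.0416667⌋ = 21 → v.

HM49kv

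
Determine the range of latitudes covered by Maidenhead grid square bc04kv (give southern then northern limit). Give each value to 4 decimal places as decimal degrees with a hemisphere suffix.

Field B=1, C=2: +1·20° lon, +2·10° lat → SW at lon -160°, lat -70°.
Square 0, 4: +0·2° lon, +4·1° lat → SW at lon -160°, lat -66°.
Subsquare k=10, v=21: +10·0.0833333° lon, +21·0.0416667° lat → SW at lon -159.167°, lat -65.125°.
Cell spans 0.0833333° lon × 0.0416667° lat.
south 65.1250° S, north 65.0833° S.

65.1250° S, 65.0833° S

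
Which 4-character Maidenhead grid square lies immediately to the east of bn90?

CN00

Longitude square 9; +1 → 10, wraps to 0, carry into field.
Longitude field B = 1; +1 → 2 = C.
The latitude characters are unchanged.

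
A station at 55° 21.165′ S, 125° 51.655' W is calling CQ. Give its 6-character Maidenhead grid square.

CD74bp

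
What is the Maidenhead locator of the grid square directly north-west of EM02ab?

Longitude subsquare a = 0; −1 → -1, wraps to 23 = x, carry into square.
Longitude square 0; −1 → -1, wraps to 9, carry into field.
Longitude field E = 4; −1 → 3 = D.
Latitude subsquare b = 1; +1 → 2 = c.

DM92xc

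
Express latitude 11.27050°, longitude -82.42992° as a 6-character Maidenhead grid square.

Shift to the Maidenhead origin (180°W, 90°S): lon 97.5701, lat 101.2705.
Field: lon ⌊97.5701/20⌋ = 4 → E; lat ⌊101.2705/10⌋ = 10 → K.
Square: lon ⌊17.5701/2⌋ = 8; lat ⌊1.2705/1⌋ = 1.
Subsquare: lon ⌊1.5701/0.0833333⌋ = 18 → s; lat ⌊0.2705/0.0416667⌋ = 6 → g.

EK81sg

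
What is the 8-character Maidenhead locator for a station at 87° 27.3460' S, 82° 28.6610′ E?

Add 180° to longitude and 90° to latitude: 262.47768, 2.54423.
Field: lon ⌊262.47768/20⌋ = 13 → N; lat ⌊2.54423/10⌋ = 0 → A.
Square: lon ⌊2.47768/2⌋ = 1; lat ⌊2.54423/1⌋ = 2.
Subsquare: lon ⌊0.47768/0.0833333⌋ = 5 → f; lat ⌊0.54423/0.0416667⌋ = 13 → n.
Extended square: lon ⌊0.06102/0.00833333⌋ = 7; lat ⌊0.00257/0.00416667⌋ = 0.

NA12fn70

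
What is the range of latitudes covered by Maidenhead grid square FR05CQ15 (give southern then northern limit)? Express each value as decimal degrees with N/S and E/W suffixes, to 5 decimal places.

Field F=5, R=17: +5·20° lon, +17·10° lat → SW at lon -80°, lat 80°.
Square 0, 5: +0·2° lon, +5·1° lat → SW at lon -80°, lat 85°.
Subsquare c=2, q=16: +2·0.0833333° lon, +16·0.0416667° lat → SW at lon -79.8333°, lat 85.6667°.
Extended square 1, 5: +1·0.00833333° lon, +5·0.00416667° lat → SW at lon -79.825°, lat 85.6875°.
Cell spans 0.00833333° lon × 0.00416667° lat.
south 85.68750° N, north 85.69167° N.

85.68750° N, 85.69167° N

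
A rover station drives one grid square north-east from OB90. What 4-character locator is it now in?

PB01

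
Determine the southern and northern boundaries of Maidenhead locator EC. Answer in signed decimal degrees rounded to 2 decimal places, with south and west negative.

-70.00, -60.00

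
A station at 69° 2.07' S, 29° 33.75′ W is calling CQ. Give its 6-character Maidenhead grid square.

Offset from 180°W / 90°S: lon 150.4375°, lat 20.9655°.
Field: 150.4375/20 → 7 → H, 20.9655/10 → 2 → C; chars HC.
Square: 10.4375/2 → 5, 0.9655/1 → 0; chars 50.
Subsquare: 0.4375/0.0833333 → 5 → f, 0.9655/0.0416667 → 23 → x; chars fx.

HC50fx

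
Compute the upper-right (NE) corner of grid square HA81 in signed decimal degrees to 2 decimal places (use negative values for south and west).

-88.00, -22.00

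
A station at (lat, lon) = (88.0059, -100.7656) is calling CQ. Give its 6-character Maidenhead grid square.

DR98oa

Offset from 180°W / 90°S: lon 79.2344°, lat 178.0059°.
Field (20°×10°, letters A–R): 79.2344/20 → 3 → D, 178.0059/10 → 17 → R; chars DR.
Square (2°×1°, digits 0–9): 19.2344/2 → 9, 8.0059/1 → 8; chars 98.
Subsquare (5′×2.5′, letters a–x): 1.2344/0.0833333 → 14 → o, 0.0059/0.0416667 → 0 → a; chars oa.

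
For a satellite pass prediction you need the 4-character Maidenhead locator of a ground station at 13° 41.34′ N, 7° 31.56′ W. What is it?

Shift to the Maidenhead origin (180°W, 90°S): lon 172.47, lat 103.69.
Field: 172.47/20 → 8 → I, 103.69/10 → 10 → K; chars IK.
Square: 12.47/2 → 6, 3.69/1 → 3; chars 63.

IK63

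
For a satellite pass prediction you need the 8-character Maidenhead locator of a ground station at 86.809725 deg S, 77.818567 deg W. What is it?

FA13ce15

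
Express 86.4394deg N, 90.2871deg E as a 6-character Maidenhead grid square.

Add 180° to longitude and 90° to latitude: 270.2871, 176.4394.
Field: lon ⌊270.2871/20⌋ = 13 → N; lat ⌊176.4394/10⌋ = 17 → R.
Square: lon ⌊10.2871/2⌋ = 5; lat ⌊6.4394/1⌋ = 6.
Subsquare: lon ⌊0.2871/0.0833333⌋ = 3 → d; lat ⌊0.4394/0.0416667⌋ = 10 → k.

NR56dk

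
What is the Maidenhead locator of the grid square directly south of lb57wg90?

LB57wf99

Latitude extended square 0; −1 → -1, wraps to 9, carry into subsquare.
Latitude subsquare g = 6; −1 → 5 = f.
The longitude characters are unchanged.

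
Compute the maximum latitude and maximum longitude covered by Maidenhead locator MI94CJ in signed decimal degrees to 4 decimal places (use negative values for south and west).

-5.5833, 78.2500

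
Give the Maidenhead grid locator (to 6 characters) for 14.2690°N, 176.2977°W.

AK14ug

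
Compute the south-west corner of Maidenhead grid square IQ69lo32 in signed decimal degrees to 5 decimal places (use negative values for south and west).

Field I=8, Q=16: +8·20° lon, +16·10° lat → SW at lon -20°, lat 70°.
Square 6, 9: +6·2° lon, +9·1° lat → SW at lon -8°, lat 79°.
Subsquare l=11, o=14: +11·0.0833333° lon, +14·0.0416667° lat → SW at lon -7.08333°, lat 79.5833°.
Extended square 3, 2: +3·0.00833333° lon, +2·0.00416667° lat → SW at lon -7.05833°, lat 79.5917°.
latitude 79.59167, longitude -7.05833.

79.59167, -7.05833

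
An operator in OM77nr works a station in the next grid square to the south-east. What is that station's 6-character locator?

Longitude subsquare n = 13; +1 → 14 = o.
Latitude subsquare r = 17; −1 → 16 = q.

OM77oq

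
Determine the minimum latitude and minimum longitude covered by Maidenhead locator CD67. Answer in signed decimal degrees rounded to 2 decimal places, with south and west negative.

Field C=2, D=3: +2·20° lon, +3·10° lat → SW at lon -140°, lat -60°.
Square 6, 7: +6·2° lon, +7·1° lat → SW at lon -128°, lat -53°.
latitude -53.00, longitude -128.00.

-53.00, -128.00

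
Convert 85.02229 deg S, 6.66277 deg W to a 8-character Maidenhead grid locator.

IA64qx04

Shift to the Maidenhead origin (180°W, 90°S): lon 173.33723, lat 4.97771.
Field (20°×10°, letters A–R): lon ⌊173.33723/20⌋ = 8 → I; lat ⌊4.97771/10⌋ = 0 → A.
Square (2°×1°, digits 0–9): lon ⌊13.33723/2⌋ = 6; lat ⌊4.97771/1⌋ = 4.
Subsquare (5′×2.5′, letters a–x): lon ⌊1.33723/0.0833333⌋ = 16 → q; lat ⌊0.97771/0.0416667⌋ = 23 → x.
Extended square (30″×15″, digits 0–9): lon ⌊0.00390/0.00833333⌋ = 0; lat ⌊0.01938/0.00416667⌋ = 4.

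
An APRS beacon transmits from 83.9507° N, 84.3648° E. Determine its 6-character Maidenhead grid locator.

NR23ew

Offset from 180°W / 90°S: lon 264.3648°, lat 173.9507°.
Field: 264.3648/20 → 13 → N, 173.9507/10 → 17 → R; chars NR.
Square: 4.3648/2 → 2, 3.9507/1 → 3; chars 23.
Subsquare: 0.3648/0.0833333 → 4 → e, 0.9507/0.0416667 → 22 → w; chars ew.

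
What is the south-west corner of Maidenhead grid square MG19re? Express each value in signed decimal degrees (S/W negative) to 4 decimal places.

Field M=12, G=6: +12·20° lon, +6·10° lat → SW at lon 60°, lat -30°.
Square 1, 9: +1·2° lon, +9·1° lat → SW at lon 62°, lat -21°.
Subsquare r=17, e=4: +17·0.0833333° lon, +4·0.0416667° lat → SW at lon 63.4167°, lat -20.8333°.
latitude -20.8333, longitude 63.4167.

-20.8333, 63.4167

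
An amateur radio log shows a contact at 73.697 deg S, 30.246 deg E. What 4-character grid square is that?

KB56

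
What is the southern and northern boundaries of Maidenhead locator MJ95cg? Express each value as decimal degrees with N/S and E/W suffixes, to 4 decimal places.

Field M=12, J=9: +12·20° lon, +9·10° lat → SW at lon 60°, lat 0°.
Square 9, 5: +9·2° lon, +5·1° lat → SW at lon 78°, lat 5°.
Subsquare c=2, g=6: +2·0.0833333° lon, +6·0.0416667° lat → SW at lon 78.1667°, lat 5.25°.
Cell spans 0.0833333° lon × 0.0416667° lat.
south 5.2500° N, north 5.2917° N.

5.2500° N, 5.2917° N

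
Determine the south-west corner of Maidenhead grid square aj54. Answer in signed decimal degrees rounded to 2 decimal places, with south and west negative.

4.00, -170.00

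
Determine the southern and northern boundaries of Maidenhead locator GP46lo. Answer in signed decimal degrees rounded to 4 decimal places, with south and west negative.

66.5833, 66.6250

Field G=6, P=15: +6·20° lon, +15·10° lat → SW at lon -60°, lat 60°.
Square 4, 6: +4·2° lon, +6·1° lat → SW at lon -52°, lat 66°.
Subsquare l=11, o=14: +11·0.0833333° lon, +14·0.0416667° lat → SW at lon -51.0833°, lat 66.5833°.
Cell spans 0.0833333° lon × 0.0416667° lat.
south 66.5833, north 66.6250.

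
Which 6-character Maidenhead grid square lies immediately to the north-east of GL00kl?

GL00lm

Longitude subsquare k = 10; +1 → 11 = l.
Latitude subsquare l = 11; +1 → 12 = m.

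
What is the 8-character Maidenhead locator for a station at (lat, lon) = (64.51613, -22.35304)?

HP84tm73

Shift to the Maidenhead origin (180°W, 90°S): lon 157.64696, lat 154.51613.
Field (20°×10°, letters A–R): lon ⌊157.64696/20⌋ = 7 → H; lat ⌊154.51613/10⌋ = 15 → P.
Square (2°×1°, digits 0–9): lon ⌊17.64696/2⌋ = 8; lat ⌊4.51613/1⌋ = 4.
Subsquare (5′×2.5′, letters a–x): lon ⌊1.64696/0.0833333⌋ = 19 → t; lat ⌊0.51613/0.0416667⌋ = 12 → m.
Extended square (30″×15″, digits 0–9): lon ⌊0.06363/0.00833333⌋ = 7; lat ⌊0.01613/0.00416667⌋ = 3.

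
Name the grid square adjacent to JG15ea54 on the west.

Longitude extended square 5; −1 → 4.
The latitude characters are unchanged.

JG15ea44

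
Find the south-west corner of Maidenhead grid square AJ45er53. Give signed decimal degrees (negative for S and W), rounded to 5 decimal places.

Field A=0, J=9: +0·20° lon, +9·10° lat → SW at lon -180°, lat 0°.
Square 4, 5: +4·2° lon, +5·1° lat → SW at lon -172°, lat 5°.
Subsquare e=4, r=17: +4·0.0833333° lon, +17·0.0416667° lat → SW at lon -171.667°, lat 5.70833°.
Extended square 5, 3: +5·0.00833333° lon, +3·0.00416667° lat → SW at lon -171.625°, lat 5.72083°.
latitude 5.72083, longitude -171.62500.

5.72083, -171.62500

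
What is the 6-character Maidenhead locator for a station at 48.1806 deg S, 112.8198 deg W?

DE31ot

Shift to the Maidenhead origin (180°W, 90°S): lon 67.1802, lat 41.8194.
Field (20°×10°, letters A–R): 67.1802/20 → 3 → D, 41.8194/10 → 4 → E; chars DE.
Square (2°×1°, digits 0–9): 7.1802/2 → 3, 1.8194/1 → 1; chars 31.
Subsquare (5′×2.5′, letters a–x): 1.1802/0.0833333 → 14 → o, 0.8194/0.0416667 → 19 → t; chars ot.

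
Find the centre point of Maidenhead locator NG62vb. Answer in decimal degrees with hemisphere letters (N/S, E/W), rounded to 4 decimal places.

27.9375° S, 93.7917° E

Field N=13, G=6: +13·20° lon, +6·10° lat → SW at lon 80°, lat -30°.
Square 6, 2: +6·2° lon, +2·1° lat → SW at lon 92°, lat -28°.
Subsquare v=21, b=1: +21·0.0833333° lon, +1·0.0416667° lat → SW at lon 93.75°, lat -27.9583°.
Cell spans 0.0833333° lon × 0.0416667° lat. Centre is SW corner plus half of each.
latitude 27.9375° S, longitude 93.7917° E.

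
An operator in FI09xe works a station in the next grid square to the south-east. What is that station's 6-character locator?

Longitude subsquare x = 23; +1 → 24, wraps to 0 = a, carry into square.
Longitude square 0; +1 → 1.
Latitude subsquare e = 4; −1 → 3 = d.

FI19ad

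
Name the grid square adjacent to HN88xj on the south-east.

HN98ai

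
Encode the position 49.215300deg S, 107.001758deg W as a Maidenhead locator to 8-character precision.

Shift to the Maidenhead origin (180°W, 90°S): lon 72.99824, lat 40.78470.
Field: 72.99824/20 → 3 → D, 40.78470/10 → 4 → E; chars DE.
Square: 12.99824/2 → 6, 0.78470/1 → 0; chars 60.
Subsquare: 0.99824/0.0833333 → 11 → l, 0.78470/0.0416667 → 18 → s; chars ls.
Extended square: 0.08158/0.00833333 → 9, 0.03470/0.00416667 → 8; chars 98.

DE60ls98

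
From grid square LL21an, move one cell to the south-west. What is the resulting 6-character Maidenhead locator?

Longitude subsquare a = 0; −1 → -1, wraps to 23 = x, carry into square.
Longitude square 2; −1 → 1.
Latitude subsquare n = 13; −1 → 12 = m.

LL11xm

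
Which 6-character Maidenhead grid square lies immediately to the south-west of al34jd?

AL34ic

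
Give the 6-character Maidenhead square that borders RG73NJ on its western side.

Longitude subsquare n = 13; −1 → 12 = m.
The latitude characters are unchanged.

RG73mj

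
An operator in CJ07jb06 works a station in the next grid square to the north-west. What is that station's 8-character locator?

CJ07ib97

Longitude extended square 0; −1 → -1, wraps to 9, carry into subsquare.
Longitude subsquare j = 9; −1 → 8 = i.
Latitude extended square 6; +1 → 7.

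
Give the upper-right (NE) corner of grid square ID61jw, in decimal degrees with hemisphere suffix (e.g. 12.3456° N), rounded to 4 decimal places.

Field I=8, D=3: +8·20° lon, +3·10° lat → SW at lon -20°, lat -60°.
Square 6, 1: +6·2° lon, +1·1° lat → SW at lon -8°, lat -59°.
Subsquare j=9, w=22: +9·0.0833333° lon, +22·0.0416667° lat → SW at lon -7.25°, lat -58.0833°.
Cell spans 0.0833333° lon × 0.0416667° lat. NE corner is SW corner plus one full cell.
latitude 58.0417° S, longitude 7.1667° W.

58.0417° S, 7.1667° W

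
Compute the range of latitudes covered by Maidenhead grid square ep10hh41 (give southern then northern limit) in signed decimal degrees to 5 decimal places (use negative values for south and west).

Field E=4, P=15: +4·20° lon, +15·10° lat → SW at lon -100°, lat 60°.
Square 1, 0: +1·2° lon, +0·1° lat → SW at lon -98°, lat 60°.
Subsquare h=7, h=7: +7·0.0833333° lon, +7·0.0416667° lat → SW at lon -97.4167°, lat 60.2917°.
Extended square 4, 1: +4·0.00833333° lon, +1·0.00416667° lat → SW at lon -97.3833°, lat 60.2958°.
Cell spans 0.00833333° lon × 0.00416667° lat.
south 60.29583, north 60.30000.

60.29583, 60.30000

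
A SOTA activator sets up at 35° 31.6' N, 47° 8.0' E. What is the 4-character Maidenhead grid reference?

LM35

Offset from 180°W / 90°S: lon 227.13°, lat 125.53°.
Field: lon ⌊227.13/20⌋ = 11 → L; lat ⌊125.53/10⌋ = 12 → M.
Square: lon ⌊7.13/2⌋ = 3; lat ⌊5.53/1⌋ = 5.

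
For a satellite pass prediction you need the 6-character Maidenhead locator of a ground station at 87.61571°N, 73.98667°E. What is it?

MR67xo

Add 180° to longitude and 90° to latitude: 253.9867, 177.6157.
Field: 253.9867/20 → 12 → M, 177.6157/10 → 17 → R; chars MR.
Square: 13.9867/2 → 6, 7.6157/1 → 7; chars 67.
Subsquare: 1.9867/0.0833333 → 23 → x, 0.6157/0.0416667 → 14 → o; chars xo.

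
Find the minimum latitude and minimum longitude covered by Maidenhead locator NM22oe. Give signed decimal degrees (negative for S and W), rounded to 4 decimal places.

32.1667, 85.1667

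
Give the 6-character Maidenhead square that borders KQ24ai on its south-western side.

KQ14xh

Longitude subsquare a = 0; −1 → -1, wraps to 23 = x, carry into square.
Longitude square 2; −1 → 1.
Latitude subsquare i = 8; −1 → 7 = h.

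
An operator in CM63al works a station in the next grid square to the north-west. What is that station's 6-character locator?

CM53xm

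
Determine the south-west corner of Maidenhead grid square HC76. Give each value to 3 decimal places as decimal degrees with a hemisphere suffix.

64.000° S, 26.000° W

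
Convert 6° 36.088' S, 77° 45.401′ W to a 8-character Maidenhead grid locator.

FI13cj95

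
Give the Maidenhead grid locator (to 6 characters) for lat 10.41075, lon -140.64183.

BK90qj

Add 180° to longitude and 90° to latitude: 39.3582, 100.4108.
Field: 39.3582/20 → 1 → B, 100.4108/10 → 10 → K; chars BK.
Square: 19.3582/2 → 9, 0.4108/1 → 0; chars 90.
Subsquare: 1.3582/0.0833333 → 16 → q, 0.4108/0.0416667 → 9 → j; chars qj.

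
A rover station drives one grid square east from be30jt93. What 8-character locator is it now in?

Longitude extended square 9; +1 → 10, wraps to 0, carry into subsquare.
Longitude subsquare j = 9; +1 → 10 = k.
The latitude characters are unchanged.

BE30kt03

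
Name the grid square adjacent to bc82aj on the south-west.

BC72xi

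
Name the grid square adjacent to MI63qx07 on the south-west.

Longitude extended square 0; −1 → -1, wraps to 9, carry into subsquare.
Longitude subsquare q = 16; −1 → 15 = p.
Latitude extended square 7; −1 → 6.

MI63px96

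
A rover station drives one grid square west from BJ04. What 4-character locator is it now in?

AJ94

Longitude square 0; −1 → -1, wraps to 9, carry into field.
Longitude field B = 1; −1 → 0 = A.
The latitude characters are unchanged.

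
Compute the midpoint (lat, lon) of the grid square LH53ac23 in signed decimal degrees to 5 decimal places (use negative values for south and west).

-16.90208, 50.02083

Field L=11, H=7: +11·20° lon, +7·10° lat → SW at lon 40°, lat -20°.
Square 5, 3: +5·2° lon, +3·1° lat → SW at lon 50°, lat -17°.
Subsquare a=0, c=2: +0·0.0833333° lon, +2·0.0416667° lat → SW at lon 50°, lat -16.9167°.
Extended square 2, 3: +2·0.00833333° lon, +3·0.00416667° lat → SW at lon 50.0167°, lat -16.9042°.
Cell spans 0.00833333° lon × 0.00416667° lat. Centre is SW corner plus half of each.
latitude -16.90208, longitude 50.02083.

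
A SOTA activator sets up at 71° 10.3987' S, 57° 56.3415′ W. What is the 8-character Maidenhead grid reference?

Add 180° to longitude and 90° to latitude: 122.06097, 18.82669.
Field (20°×10°, letters A–R): 122.06097/20 → 6 → G, 18.82669/10 → 1 → B; chars GB.
Square (2°×1°, digits 0–9): 2.06097/2 → 1, 8.82669/1 → 8; chars 18.
Subsquare (5′×2.5′, letters a–x): 0.06097/0.0833333 → 0 → a, 0.82669/0.0416667 → 19 → t; chars at.
Extended square (30″×15″, digits 0–9): 0.06097/0.00833333 → 7, 0.03502/0.00416667 → 8; chars 78.

GB18at78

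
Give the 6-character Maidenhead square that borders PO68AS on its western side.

PO58xs

Longitude subsquare a = 0; −1 → -1, wraps to 23 = x, carry into square.
Longitude square 6; −1 → 5.
The latitude characters are unchanged.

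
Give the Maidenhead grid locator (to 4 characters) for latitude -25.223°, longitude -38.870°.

HG04

Add 180° to longitude and 90° to latitude: 141.13, 64.78.
Field: 141.13/20 → 7 → H, 64.78/10 → 6 → G; chars HG.
Square: 1.13/2 → 0, 4.78/1 → 4; chars 04.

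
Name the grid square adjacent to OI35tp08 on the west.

OI35sp98

Longitude extended square 0; −1 → -1, wraps to 9, carry into subsquare.
Longitude subsquare t = 19; −1 → 18 = s.
The latitude characters are unchanged.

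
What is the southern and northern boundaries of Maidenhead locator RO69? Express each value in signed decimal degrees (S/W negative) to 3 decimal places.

Field R=17, O=14: +17·20° lon, +14·10° lat → SW at lon 160°, lat 50°.
Square 6, 9: +6·2° lon, +9·1° lat → SW at lon 172°, lat 59°.
Cell spans 2° lon × 1° lat.
south 59.000, north 60.000.

59.000, 60.000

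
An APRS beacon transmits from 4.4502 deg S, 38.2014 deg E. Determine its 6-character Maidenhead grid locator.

Shift to the Maidenhead origin (180°W, 90°S): lon 218.2014, lat 85.5498.
Field (20°×10°, letters A–R): 218.2014/20 → 10 → K, 85.5498/10 → 8 → I; chars KI.
Square (2°×1°, digits 0–9): 18.2014/2 → 9, 5.5498/1 → 5; chars 95.
Subsquare (5′×2.5′, letters a–x): 0.2014/0.0833333 → 2 → c, 0.5498/0.0416667 → 13 → n; chars cn.

KI95cn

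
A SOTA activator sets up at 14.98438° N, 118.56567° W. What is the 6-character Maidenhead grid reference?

DK04rx

Shift to the Maidenhead origin (180°W, 90°S): lon 61.4343, lat 104.9844.
Field (20°×10°, letters A–R): 61.4343/20 → 3 → D, 104.9844/10 → 10 → K; chars DK.
Square (2°×1°, digits 0–9): 1.4343/2 → 0, 4.9844/1 → 4; chars 04.
Subsquare (5′×2.5′, letters a–x): 1.4343/0.0833333 → 17 → r, 0.9844/0.0416667 → 23 → x; chars rx.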